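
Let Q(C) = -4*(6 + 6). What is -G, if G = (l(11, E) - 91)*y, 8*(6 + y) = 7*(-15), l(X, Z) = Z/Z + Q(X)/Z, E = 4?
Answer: -7803/4 ≈ -1950.8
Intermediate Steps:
Q(C) = -48 (Q(C) = -4*12 = -48)
l(X, Z) = 1 - 48/Z (l(X, Z) = Z/Z - 48/Z = 1 - 48/Z)
y = -153/8 (y = -6 + (7*(-15))/8 = -6 + (⅛)*(-105) = -6 - 105/8 = -153/8 ≈ -19.125)
G = 7803/4 (G = ((-48 + 4)/4 - 91)*(-153/8) = ((¼)*(-44) - 91)*(-153/8) = (-11 - 91)*(-153/8) = -102*(-153/8) = 7803/4 ≈ 1950.8)
-G = -1*7803/4 = -7803/4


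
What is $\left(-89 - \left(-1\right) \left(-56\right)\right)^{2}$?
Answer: $21025$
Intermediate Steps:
$\left(-89 - \left(-1\right) \left(-56\right)\right)^{2} = \left(-89 - 56\right)^{2} = \left(-145\right)^{2} = 21025$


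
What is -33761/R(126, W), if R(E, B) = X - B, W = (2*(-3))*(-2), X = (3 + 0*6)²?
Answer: 33761/3 ≈ 11254.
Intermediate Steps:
X = 9 (X = (3 + 0)² = 3² = 9)
W = 12 (W = -6*(-2) = 12)
R(E, B) = 9 - B
-33761/R(126, W) = -33761/(9 - 1*12) = -33761/(9 - 12) = -33761/(-3) = -33761*(-⅓) = 33761/3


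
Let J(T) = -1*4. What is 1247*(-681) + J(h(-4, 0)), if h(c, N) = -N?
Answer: -849211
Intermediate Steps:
J(T) = -4
1247*(-681) + J(h(-4, 0)) = 1247*(-681) - 4 = -849207 - 4 = -849211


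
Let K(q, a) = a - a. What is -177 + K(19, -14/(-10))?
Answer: -177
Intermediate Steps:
K(q, a) = 0
-177 + K(19, -14/(-10)) = -177 + 0 = -177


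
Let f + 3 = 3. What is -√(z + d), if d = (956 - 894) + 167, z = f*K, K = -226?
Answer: -√229 ≈ -15.133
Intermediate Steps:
f = 0 (f = -3 + 3 = 0)
z = 0 (z = 0*(-226) = 0)
d = 229 (d = 62 + 167 = 229)
-√(z + d) = -√(0 + 229) = -√229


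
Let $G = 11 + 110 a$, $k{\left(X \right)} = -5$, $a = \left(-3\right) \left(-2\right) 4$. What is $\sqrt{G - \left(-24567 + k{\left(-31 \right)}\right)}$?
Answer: $\sqrt{27223} \approx 164.99$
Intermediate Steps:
$a = 24$ ($a = 6 \cdot 4 = 24$)
$G = 2651$ ($G = 11 + 110 \cdot 24 = 11 + 2640 = 2651$)
$\sqrt{G - \left(-24567 + k{\left(-31 \right)}\right)} = \sqrt{2651 + \left(24567 - -5\right)} = \sqrt{2651 + \left(24567 + 5\right)} = \sqrt{2651 + 24572} = \sqrt{27223}$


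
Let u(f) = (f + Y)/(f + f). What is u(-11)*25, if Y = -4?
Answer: 375/22 ≈ 17.045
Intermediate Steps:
u(f) = (-4 + f)/(2*f) (u(f) = (f - 4)/(f + f) = (-4 + f)/((2*f)) = (-4 + f)*(1/(2*f)) = (-4 + f)/(2*f))
u(-11)*25 = ((½)*(-4 - 11)/(-11))*25 = ((½)*(-1/11)*(-15))*25 = (15/22)*25 = 375/22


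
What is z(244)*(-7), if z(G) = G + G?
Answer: -3416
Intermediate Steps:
z(G) = 2*G
z(244)*(-7) = (2*244)*(-7) = 488*(-7) = -3416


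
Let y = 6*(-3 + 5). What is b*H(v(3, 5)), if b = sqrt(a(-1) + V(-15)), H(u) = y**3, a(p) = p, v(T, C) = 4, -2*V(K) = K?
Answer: 864*sqrt(26) ≈ 4405.6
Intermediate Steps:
V(K) = -K/2
y = 12 (y = 6*2 = 12)
H(u) = 1728 (H(u) = 12**3 = 1728)
b = sqrt(26)/2 (b = sqrt(-1 - 1/2*(-15)) = sqrt(-1 + 15/2) = sqrt(13/2) = sqrt(26)/2 ≈ 2.5495)
b*H(v(3, 5)) = (sqrt(26)/2)*1728 = 864*sqrt(26)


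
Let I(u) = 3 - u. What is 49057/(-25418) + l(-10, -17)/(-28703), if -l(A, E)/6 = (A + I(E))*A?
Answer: -1423333871/729572854 ≈ -1.9509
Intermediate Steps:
l(A, E) = -6*A*(3 + A - E) (l(A, E) = -6*(A + (3 - E))*A = -6*(3 + A - E)*A = -6*A*(3 + A - E))
49057/(-25418) + l(-10, -17)/(-28703) = 49057/(-25418) + (6*(-10)*(-3 - 17 - 1*(-10)))/(-28703) = 49057*(-1/25418) + (6*(-10)*(-3 - 17 + 10))*(-1/28703) = -49057/25418 + (6*(-10)*(-10))*(-1/28703) = -49057/25418 + 600*(-1/28703) = -49057/25418 - 600/28703 = -1423333871/729572854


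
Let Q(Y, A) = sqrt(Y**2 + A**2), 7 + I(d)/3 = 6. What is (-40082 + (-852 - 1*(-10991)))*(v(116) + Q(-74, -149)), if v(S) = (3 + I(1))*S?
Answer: -29943*sqrt(27677) ≈ -4.9814e+6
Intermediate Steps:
I(d) = -3 (I(d) = -21 + 3*6 = -21 + 18 = -3)
v(S) = 0 (v(S) = (3 - 3)*S = 0*S = 0)
Q(Y, A) = sqrt(A**2 + Y**2)
(-40082 + (-852 - 1*(-10991)))*(v(116) + Q(-74, -149)) = (-40082 + (-852 - 1*(-10991)))*(0 + sqrt((-149)**2 + (-74)**2)) = (-40082 + (-852 + 10991))*(0 + sqrt(22201 + 5476)) = (-40082 + 10139)*(0 + sqrt(27677)) = -29943*sqrt(27677)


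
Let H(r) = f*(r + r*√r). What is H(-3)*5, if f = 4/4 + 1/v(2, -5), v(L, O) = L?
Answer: -45/2 - 45*I*√3/2 ≈ -22.5 - 38.971*I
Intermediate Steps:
f = 3/2 (f = 4/4 + 1/2 = 4*(¼) + 1*(½) = 1 + ½ = 3/2 ≈ 1.5000)
H(r) = 3*r/2 + 3*r^(3/2)/2 (H(r) = 3*(r + r*√r)/2 = 3*(r + r^(3/2))/2 = 3*r/2 + 3*r^(3/2)/2)
H(-3)*5 = ((3/2)*(-3) + 3*(-3)^(3/2)/2)*5 = (-9/2 + 3*(-3*I*√3)/2)*5 = (-9/2 - 9*I*√3/2)*5 = -45/2 - 45*I*√3/2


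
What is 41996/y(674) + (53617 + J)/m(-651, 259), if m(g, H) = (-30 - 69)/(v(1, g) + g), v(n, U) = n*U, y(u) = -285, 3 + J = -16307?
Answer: 1537705654/3135 ≈ 4.9050e+5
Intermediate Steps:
J = -16310 (J = -3 - 16307 = -16310)
v(n, U) = U*n
m(g, H) = -99/(2*g) (m(g, H) = (-30 - 69)/(g*1 + g) = -99/(g + g) = -99*1/(2*g) = -99/(2*g))
41996/y(674) + (53617 + J)/m(-651, 259) = 41996/(-285) + (53617 - 16310)/((-99/2/(-651))) = 41996*(-1/285) + 37307/((-99/2*(-1/651))) = -41996/285 + 37307/(33/434) = -41996/285 + 37307*(434/33) = -41996/285 + 16191238/33 = 1537705654/3135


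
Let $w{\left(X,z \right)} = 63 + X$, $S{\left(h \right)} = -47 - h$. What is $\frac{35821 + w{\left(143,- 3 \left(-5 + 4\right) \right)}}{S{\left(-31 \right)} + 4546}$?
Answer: $\frac{12009}{1510} \approx 7.953$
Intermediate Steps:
$\frac{35821 + w{\left(143,- 3 \left(-5 + 4\right) \right)}}{S{\left(-31 \right)} + 4546} = \frac{35821 + \left(63 + 143\right)}{\left(-47 - -31\right) + 4546} = \frac{35821 + 206}{\left(-47 + 31\right) + 4546} = \frac{36027}{-16 + 4546} = \frac{36027}{4530} = 36027 \cdot \frac{1}{4530} = \frac{12009}{1510}$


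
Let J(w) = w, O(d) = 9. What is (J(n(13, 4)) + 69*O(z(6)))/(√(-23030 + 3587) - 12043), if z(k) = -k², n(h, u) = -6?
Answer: -7406445/145053292 - 615*I*√19443/145053292 ≈ -0.05106 - 0.00059119*I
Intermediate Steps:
(J(n(13, 4)) + 69*O(z(6)))/(√(-23030 + 3587) - 12043) = (-6 + 69*9)/(√(-23030 + 3587) - 12043) = (-6 + 621)/(√(-19443) - 12043) = 615/(I*√19443 - 12043) = 615/(-12043 + I*√19443)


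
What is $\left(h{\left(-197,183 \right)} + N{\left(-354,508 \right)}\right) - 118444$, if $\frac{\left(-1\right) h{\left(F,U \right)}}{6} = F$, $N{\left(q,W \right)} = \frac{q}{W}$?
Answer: $- \frac{29784725}{254} \approx -1.1726 \cdot 10^{5}$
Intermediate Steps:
$h{\left(F,U \right)} = - 6 F$
$\left(h{\left(-197,183 \right)} + N{\left(-354,508 \right)}\right) - 118444 = \left(\left(-6\right) \left(-197\right) - \frac{354}{508}\right) - 118444 = \left(1182 - \frac{177}{254}\right) - 118444 = \frac{300051}{254} - 118444 = - \frac{29784725}{254}$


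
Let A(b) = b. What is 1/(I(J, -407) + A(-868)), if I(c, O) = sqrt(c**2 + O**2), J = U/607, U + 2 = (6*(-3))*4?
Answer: -319813732/216565105499 - 22459*sqrt(44582333)/216565105499 ≈ -0.0021692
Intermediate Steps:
U = -74 (U = -2 + (6*(-3))*4 = -2 - 18*4 = -2 - 72 = -74)
J = -74/607 ≈ -0.12191
I(c, O) = sqrt(O**2 + c**2)
1/(I(J, -407) + A(-868)) = 1/(sqrt((-407)**2 + (-74/607)**2) - 868) = 1/(sqrt(165649 + 5476/368449) - 868) = 1/(sqrt(61033213877/368449) - 868) = 1/(37*sqrt(44582333)/607 - 868) = 1/(-868 + 37*sqrt(44582333)/607)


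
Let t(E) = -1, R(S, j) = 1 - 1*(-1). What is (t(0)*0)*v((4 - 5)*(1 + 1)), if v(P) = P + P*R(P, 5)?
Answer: 0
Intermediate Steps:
R(S, j) = 2 (R(S, j) = 1 + 1 = 2)
v(P) = 3*P (v(P) = P + P*2 = P + 2*P = 3*P)
(t(0)*0)*v((4 - 5)*(1 + 1)) = (-1*0)*(3*((4 - 5)*(1 + 1))) = 0*(3*(-1*2)) = 0*(3*(-2)) = 0*(-6) = 0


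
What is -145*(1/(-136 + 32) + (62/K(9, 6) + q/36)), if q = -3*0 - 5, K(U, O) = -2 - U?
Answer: 8636345/10296 ≈ 838.81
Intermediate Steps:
q = -5 (q = 0 - 5 = -5)
-145*(1/(-136 + 32) + (62/K(9, 6) + q/36)) = -145*(1/(-136 + 32) + (62/(-2 - 1*9) - 5/36)) = -145*(1/(-104) + (62/(-2 - 9) - 5*1/36)) = -145*(-1/104 + (62/(-11) - 5/36)) = -145*(-1/104 + (62*(-1/11) - 5/36)) = -145*(-1/104 + (-62/11 - 5/36)) = -145*(-1/104 - 2287/396) = -145*(-59561/10296) = 8636345/10296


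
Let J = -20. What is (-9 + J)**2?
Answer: 841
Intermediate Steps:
(-9 + J)**2 = (-9 - 20)**2 = (-29)**2 = 841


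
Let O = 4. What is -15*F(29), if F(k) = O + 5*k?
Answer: -2235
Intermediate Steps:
F(k) = 4 + 5*k
-15*F(29) = -15*(4 + 5*29) = -15*(4 + 145) = -15*149 = -2235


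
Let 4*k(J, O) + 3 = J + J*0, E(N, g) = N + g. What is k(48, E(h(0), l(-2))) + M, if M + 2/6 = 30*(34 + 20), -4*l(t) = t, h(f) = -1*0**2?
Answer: 19571/12 ≈ 1630.9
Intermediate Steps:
h(f) = 0 (h(f) = -1*0 = 0)
l(t) = -t/4
k(J, O) = -3/4 + J/4 (k(J, O) = -3/4 + (J + J*0)/4 = -3/4 + (J + 0)/4 = -3/4 + J/4)
M = 4859/3 (M = -1/3 + 30*(34 + 20) = -1/3 + 30*54 = -1/3 + 1620 = 4859/3 ≈ 1619.7)
k(48, E(h(0), l(-2))) + M = (-3/4 + (1/4)*48) + 4859/3 = (-3/4 + 12) + 4859/3 = 45/4 + 4859/3 = 19571/12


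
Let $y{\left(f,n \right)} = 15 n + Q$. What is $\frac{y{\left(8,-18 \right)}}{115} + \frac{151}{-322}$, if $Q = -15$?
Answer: $- \frac{949}{322} \approx -2.9472$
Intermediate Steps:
$y{\left(f,n \right)} = -15 + 15 n$ ($y{\left(f,n \right)} = 15 n - 15 = -15 + 15 n$)
$\frac{y{\left(8,-18 \right)}}{115} + \frac{151}{-322} = \frac{-15 + 15 \left(-18\right)}{115} + \frac{151}{-322} = \left(-15 - 270\right) \frac{1}{115} + 151 \left(- \frac{1}{322}\right) = \left(-285\right) \frac{1}{115} - \frac{151}{322} = - \frac{57}{23} - \frac{151}{322} = - \frac{949}{322}$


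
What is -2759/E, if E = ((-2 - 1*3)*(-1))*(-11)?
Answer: 2759/55 ≈ 50.164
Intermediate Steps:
E = -55 (E = ((-2 - 3)*(-1))*(-11) = -5*(-1)*(-11) = 5*(-11) = -55)
-2759/E = -2759/(-55) = -2759*(-1/55) = 2759/55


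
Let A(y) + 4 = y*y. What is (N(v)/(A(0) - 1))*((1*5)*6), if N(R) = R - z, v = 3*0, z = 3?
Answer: 18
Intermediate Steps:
A(y) = -4 + y² (A(y) = -4 + y*y = -4 + y²)
v = 0
N(R) = -3 + R (N(R) = R - 1*3 = R - 3 = -3 + R)
(N(v)/(A(0) - 1))*((1*5)*6) = ((-3 + 0)/((-4 + 0²) - 1))*((1*5)*6) = (-3/((-4 + 0) - 1))*(5*6) = -3/(-4 - 1)*30 = -3/(-5)*30 = -3*(-⅕)*30 = (⅗)*30 = 18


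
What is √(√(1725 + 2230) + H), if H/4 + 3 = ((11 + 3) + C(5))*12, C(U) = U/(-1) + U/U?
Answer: √(468 + √3955) ≈ 23.041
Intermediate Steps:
C(U) = 1 - U (C(U) = U*(-1) + 1 = -U + 1 = 1 - U)
H = 468 (H = -12 + 4*(((11 + 3) + (1 - 1*5))*12) = -12 + 4*((14 + (1 - 5))*12) = -12 + 4*((14 - 4)*12) = -12 + 4*(10*12) = -12 + 4*120 = -12 + 480 = 468)
√(√(1725 + 2230) + H) = √(√(1725 + 2230) + 468) = √(√3955 + 468) = √(468 + √3955)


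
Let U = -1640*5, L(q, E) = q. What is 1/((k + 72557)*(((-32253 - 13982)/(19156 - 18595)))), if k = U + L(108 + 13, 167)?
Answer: -561/2981140330 ≈ -1.8818e-7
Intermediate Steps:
U = -8200
k = -8079 (k = -8200 + (108 + 13) = -8200 + 121 = -8079)
1/((k + 72557)*(((-32253 - 13982)/(19156 - 18595)))) = 1/((-8079 + 72557)*(((-32253 - 13982)/(19156 - 18595)))) = 1/(64478*((-46235/561))) = 1/(64478*((-46235*1/561))) = 1/(64478*(-46235/561)) = (1/64478)*(-561/46235) = -561/2981140330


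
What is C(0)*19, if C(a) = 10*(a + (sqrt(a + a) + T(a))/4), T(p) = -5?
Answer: -475/2 ≈ -237.50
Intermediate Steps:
C(a) = -25/2 + 10*a + 5*sqrt(2)*sqrt(a)/2 (C(a) = 10*(a + (sqrt(a + a) - 5)/4) = 10*(a + (sqrt(2*a) - 5)/4) = 10*(a + (sqrt(2)*sqrt(a) - 5)/4) = 10*(a + (-5 + sqrt(2)*sqrt(a))/4) = 10*(a + (-5/4 + sqrt(2)*sqrt(a)/4)) = 10*(-5/4 + a + sqrt(2)*sqrt(a)/4) = -25/2 + 10*a + 5*sqrt(2)*sqrt(a)/2)
C(0)*19 = (-25/2 + 10*0 + 5*sqrt(2)*sqrt(0)/2)*19 = (-25/2 + 0 + (5/2)*sqrt(2)*0)*19 = (-25/2 + 0 + 0)*19 = -25/2*19 = -475/2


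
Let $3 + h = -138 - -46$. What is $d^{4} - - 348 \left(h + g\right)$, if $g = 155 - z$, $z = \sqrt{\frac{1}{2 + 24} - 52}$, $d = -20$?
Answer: $180880 - \frac{174 i \sqrt{35126}}{13} \approx 1.8088 \cdot 10^{5} - 2508.5 i$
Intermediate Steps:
$h = -95$ ($h = -3 - 92 = -95$)
$z = \frac{i \sqrt{35126}}{26}$ ($z = \sqrt{\frac{1}{26} - 52} = \sqrt{- \frac{1351}{26}} = \frac{i \sqrt{35126}}{26} \approx 7.2084 i$)
$g = 155 - \frac{i \sqrt{35126}}{26} \approx 155.0 - 7.2084 i$
$d^{4} - - 348 \left(h + g\right) = \left(-20\right)^{4} - - 348 \left(-95 + \left(155 - \frac{i \sqrt{35126}}{26}\right)\right) = 160000 - - 348 \left(60 - \frac{i \sqrt{35126}}{26}\right) = 160000 - \left(-20880 + \frac{174 i \sqrt{35126}}{13}\right) = 160000 + \left(20880 - \frac{174 i \sqrt{35126}}{13}\right) = 180880 - \frac{174 i \sqrt{35126}}{13}$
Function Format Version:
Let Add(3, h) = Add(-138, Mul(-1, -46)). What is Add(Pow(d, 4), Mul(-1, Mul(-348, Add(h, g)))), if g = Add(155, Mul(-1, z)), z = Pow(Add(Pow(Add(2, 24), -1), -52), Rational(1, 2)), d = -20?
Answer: Add(180880, Mul(Rational(-174, 13), I, Pow(35126, Rational(1, 2)))) ≈ Add(1.8088e+5, Mul(-2508.5, I))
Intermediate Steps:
h = -95 (h = Add(-3, Add(-138, Mul(-1, -46))) = Add(-3, Add(-138, 46)) = Add(-3, -92) = -95)
z = Mul(Rational(1, 26), I, Pow(35126, Rational(1, 2))) (z = Pow(Add(Pow(26, -1), -52), Rational(1, 2)) = Pow(Add(Rational(1, 26), -52), Rational(1, 2)) = Pow(Rational(-1351, 26), Rational(1, 2)) = Mul(Rational(1, 26), I, Pow(35126, Rational(1, 2))) ≈ Mul(7.2084, I))
g = Add(155, Mul(Rational(-1, 26), I, Pow(35126, Rational(1, 2)))) (g = Add(155, Mul(-1, Mul(Rational(1, 26), I, Pow(35126, Rational(1, 2))))) = Add(155, Mul(Rational(-1, 26), I, Pow(35126, Rational(1, 2)))) ≈ Add(155.00, Mul(-7.2084, I)))
Add(Pow(d, 4), Mul(-1, Mul(-348, Add(h, g)))) = Add(Pow(-20, 4), Mul(-1, Mul(-348, Add(-95, Add(155, Mul(Rational(-1, 26), I, Pow(35126, Rational(1, 2)))))))) = Add(160000, Mul(-1, Mul(-348, Add(60, Mul(Rational(-1, 26), I, Pow(35126, Rational(1, 2))))))) = Add(160000, Mul(-1, Add(-20880, Mul(Rational(174, 13), I, Pow(35126, Rational(1, 2)))))) = Add(160000, Add(20880, Mul(Rational(-174, 13), I, Pow(35126, Rational(1, 2))))) = Add(180880, Mul(Rational(-174, 13), I, Pow(35126, Rational(1, 2))))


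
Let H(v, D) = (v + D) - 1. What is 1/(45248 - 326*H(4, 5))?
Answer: 1/42640 ≈ 2.3452e-5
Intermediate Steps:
H(v, D) = -1 + D + v (H(v, D) = (D + v) - 1 = -1 + D + v)
1/(45248 - 326*H(4, 5)) = 1/(45248 - 326*(-1 + 5 + 4)) = 1/(45248 - 326*8) = 1/(45248 - 2608) = 1/42640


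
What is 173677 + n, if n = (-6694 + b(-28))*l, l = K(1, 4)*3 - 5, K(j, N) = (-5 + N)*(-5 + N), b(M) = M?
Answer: 187121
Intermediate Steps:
K(j, N) = (-5 + N)²
l = -2 (l = (-5 + 4)²*3 - 5 = (-1)²*3 - 5 = 1*3 - 5 = 3 - 5 = -2)
n = 13444 (n = (-6694 - 28)*(-2) = -6722*(-2) = 13444)
173677 + n = 173677 + 13444 = 187121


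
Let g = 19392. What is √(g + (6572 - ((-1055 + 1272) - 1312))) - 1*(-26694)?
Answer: 26694 + √27059 ≈ 26859.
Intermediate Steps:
√(g + (6572 - ((-1055 + 1272) - 1312))) - 1*(-26694) = √(19392 + (6572 - ((-1055 + 1272) - 1312))) - 1*(-26694) = √(19392 + (6572 - (217 - 1312))) + 26694 = √(19392 + (6572 - 1*(-1095))) + 26694 = √(19392 + (6572 + 1095)) + 26694 = √(19392 + 7667) + 26694 = √27059 + 26694 = 26694 + √27059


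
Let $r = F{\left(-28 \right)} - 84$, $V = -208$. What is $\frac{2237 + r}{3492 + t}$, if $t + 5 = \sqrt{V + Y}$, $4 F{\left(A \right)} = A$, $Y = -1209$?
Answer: $\frac{3741551}{6080293} - \frac{1073 i \sqrt{1417}}{6080293} \approx 0.61536 - 0.0066429 i$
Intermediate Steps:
$F{\left(A \right)} = \frac{A}{4}$
$t = -5 + i \sqrt{1417}$ ($t = -5 + \sqrt{-208 - 1209} = -5 + \sqrt{-1417} = -5 + i \sqrt{1417} \approx -5.0 + 37.643 i$)
$r = -91$ ($r = \frac{1}{4} \left(-28\right) - 84 = -7 - 84 = -91$)
$\frac{2237 + r}{3492 + t} = \frac{2237 - 91}{3492 - \left(5 - i \sqrt{1417}\right)} = \frac{2146}{3487 + i \sqrt{1417}}$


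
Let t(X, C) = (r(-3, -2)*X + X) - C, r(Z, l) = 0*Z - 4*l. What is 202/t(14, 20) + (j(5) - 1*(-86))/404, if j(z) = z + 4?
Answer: 45839/21412 ≈ 2.1408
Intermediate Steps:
j(z) = 4 + z
r(Z, l) = -4*l (r(Z, l) = 0 - 4*l = -4*l)
t(X, C) = -C + 9*X (t(X, C) = ((-4*(-2))*X + X) - C = (8*X + X) - C = 9*X - C = -C + 9*X)
202/t(14, 20) + (j(5) - 1*(-86))/404 = 202/(-1*20 + 9*14) + ((4 + 5) - 1*(-86))/404 = 202/(-20 + 126) + (9 + 86)*(1/404) = 202/106 + 95*(1/404) = 202*(1/106) + 95/404 = 101/53 + 95/404 = 45839/21412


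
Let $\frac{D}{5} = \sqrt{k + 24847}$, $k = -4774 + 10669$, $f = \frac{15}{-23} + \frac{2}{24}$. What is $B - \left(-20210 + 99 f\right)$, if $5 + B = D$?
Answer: $\frac{1864041}{92} + 5 \sqrt{30742} \approx 21138.0$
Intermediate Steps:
$f = - \frac{157}{276}$ ($f = 15 \left(- \frac{1}{23}\right) + 2 \cdot \frac{1}{24} = - \frac{15}{23} + \frac{1}{12} = - \frac{157}{276} \approx -0.56884$)
$k = 5895$
$D = 5 \sqrt{30742}$ ($D = 5 \sqrt{5895 + 24847} = 5 \sqrt{30742} \approx 876.67$)
$B = -5 + 5 \sqrt{30742} \approx 871.67$
$B - \left(-20210 + 99 f\right) = \left(-5 + 5 \sqrt{30742}\right) + \left(20210 - - \frac{5181}{92}\right) = \left(-5 + 5 \sqrt{30742}\right) + \left(20210 + \frac{5181}{92}\right) = \left(-5 + 5 \sqrt{30742}\right) + \frac{1864501}{92} = \frac{1864041}{92} + 5 \sqrt{30742}$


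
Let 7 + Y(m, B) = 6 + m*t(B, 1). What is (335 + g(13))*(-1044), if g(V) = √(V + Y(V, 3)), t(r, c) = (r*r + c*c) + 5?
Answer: -349740 - 3132*√23 ≈ -3.6476e+5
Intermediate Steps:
t(r, c) = 5 + c² + r² (t(r, c) = (r² + c²) + 5 = (c² + r²) + 5 = 5 + c² + r²)
Y(m, B) = -1 + m*(6 + B²) (Y(m, B) = -7 + (6 + m*(5 + 1² + B²)) = -7 + (6 + m*(5 + 1 + B²)) = -7 + (6 + m*(6 + B²)) = -1 + m*(6 + B²))
g(V) = √(-1 + 16*V) (g(V) = √(V + (-1 + V*(6 + 3²))) = √(V + (-1 + V*(6 + 9))) = √(V + (-1 + V*15)) = √(V + (-1 + 15*V)) = √(-1 + 16*V))
(335 + g(13))*(-1044) = (335 + √(-1 + 16*13))*(-1044) = (335 + √(-1 + 208))*(-1044) = (335 + √207)*(-1044) = (335 + 3*√23)*(-1044) = -349740 - 3132*√23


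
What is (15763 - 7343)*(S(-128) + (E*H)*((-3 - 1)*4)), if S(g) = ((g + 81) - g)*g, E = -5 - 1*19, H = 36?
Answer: 29099520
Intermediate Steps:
E = -24 (E = -5 - 19 = -24)
S(g) = 81*g (S(g) = ((81 + g) - g)*g = 81*g)
(15763 - 7343)*(S(-128) + (E*H)*((-3 - 1)*4)) = (15763 - 7343)*(81*(-128) + (-24*36)*((-3 - 1)*4)) = 8420*(-10368 - (-3456)*4) = 8420*(-10368 - 864*(-16)) = 8420*(-10368 + 13824) = 8420*3456 = 29099520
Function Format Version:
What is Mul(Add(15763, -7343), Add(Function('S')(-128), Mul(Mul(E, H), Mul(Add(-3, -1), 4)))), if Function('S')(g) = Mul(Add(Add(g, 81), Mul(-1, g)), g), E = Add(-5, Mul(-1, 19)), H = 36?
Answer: 29099520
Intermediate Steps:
E = -24 (E = Add(-5, -19) = -24)
Function('S')(g) = Mul(81, g) (Function('S')(g) = Mul(Add(Add(81, g), Mul(-1, g)), g) = Mul(81, g))
Mul(Add(15763, -7343), Add(Function('S')(-128), Mul(Mul(E, H), Mul(Add(-3, -1), 4)))) = Mul(Add(15763, -7343), Add(Mul(81, -128), Mul(Mul(-24, 36), Mul(Add(-3, -1), 4)))) = Mul(8420, Add(-10368, Mul(-864, Mul(-4, 4)))) = Mul(8420, Add(-10368, Mul(-864, -16))) = Mul(8420, Add(-10368, 13824)) = Mul(8420, 3456) = 29099520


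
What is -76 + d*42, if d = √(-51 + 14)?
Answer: -76 + 42*I*√37 ≈ -76.0 + 255.48*I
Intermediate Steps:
d = I*√37 (d = √(-37) = I*√37 ≈ 6.0828*I)
-76 + d*42 = -76 + (I*√37)*42 = -76 + 42*I*√37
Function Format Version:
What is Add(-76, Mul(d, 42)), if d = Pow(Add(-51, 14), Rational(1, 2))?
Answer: Add(-76, Mul(42, I, Pow(37, Rational(1, 2)))) ≈ Add(-76.000, Mul(255.48, I))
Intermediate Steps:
d = Mul(I, Pow(37, Rational(1, 2))) (d = Pow(-37, Rational(1, 2)) = Mul(I, Pow(37, Rational(1, 2))) ≈ Mul(6.0828, I))
Add(-76, Mul(d, 42)) = Add(-76, Mul(Mul(I, Pow(37, Rational(1, 2))), 42)) = Add(-76, Mul(42, I, Pow(37, Rational(1, 2))))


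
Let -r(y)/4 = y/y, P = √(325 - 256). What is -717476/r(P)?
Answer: 179369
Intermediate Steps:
P = √69 ≈ 8.3066
r(y) = -4 (r(y) = -4*y/y = -4*1 = -4)
-717476/r(P) = -717476/(-4) = -717476*(-¼) = 179369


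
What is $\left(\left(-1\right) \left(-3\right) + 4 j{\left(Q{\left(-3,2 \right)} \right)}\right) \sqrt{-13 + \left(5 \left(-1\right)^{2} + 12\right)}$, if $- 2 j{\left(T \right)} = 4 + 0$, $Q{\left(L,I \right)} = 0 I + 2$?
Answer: $-10$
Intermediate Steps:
$Q{\left(L,I \right)} = 2$ ($Q{\left(L,I \right)} = 0 + 2 = 2$)
$j{\left(T \right)} = -2$ ($j{\left(T \right)} = - \frac{4 + 0}{2} = \left(- \frac{1}{2}\right) 4 = -2$)
$\left(\left(-1\right) \left(-3\right) + 4 j{\left(Q{\left(-3,2 \right)} \right)}\right) \sqrt{-13 + \left(5 \left(-1\right)^{2} + 12\right)} = \left(\left(-1\right) \left(-3\right) + 4 \left(-2\right)\right) \sqrt{-13 + \left(5 \left(-1\right)^{2} + 12\right)} = \left(3 - 8\right) \sqrt{-13 + \left(5 \cdot 1 + 12\right)} = - 5 \sqrt{-13 + \left(5 + 12\right)} = - 5 \sqrt{-13 + 17} = - 5 \sqrt{4} = \left(-5\right) 2 = -10$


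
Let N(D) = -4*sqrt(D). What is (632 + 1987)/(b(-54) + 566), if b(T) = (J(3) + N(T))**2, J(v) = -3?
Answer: -2619*I/(72*sqrt(6) + 289*I) ≈ -6.6032 - 4.0296*I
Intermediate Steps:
b(T) = (-3 - 4*sqrt(T))**2
(632 + 1987)/(b(-54) + 566) = (632 + 1987)/((3 + 4*sqrt(-54))**2 + 566) = 2619/((3 + 4*(3*I*sqrt(6)))**2 + 566) = 2619/((3 + 12*I*sqrt(6))**2 + 566) = 2619/(566 + (3 + 12*I*sqrt(6))**2)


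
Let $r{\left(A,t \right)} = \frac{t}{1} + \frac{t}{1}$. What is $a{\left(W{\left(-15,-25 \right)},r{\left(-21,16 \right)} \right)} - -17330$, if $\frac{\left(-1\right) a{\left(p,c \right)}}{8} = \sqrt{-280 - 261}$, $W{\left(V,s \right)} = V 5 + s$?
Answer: $17330 - 8 i \sqrt{541} \approx 17330.0 - 186.08 i$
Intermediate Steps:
$W{\left(V,s \right)} = s + 5 V$ ($W{\left(V,s \right)} = 5 V + s = s + 5 V$)
$r{\left(A,t \right)} = 2 t$ ($r{\left(A,t \right)} = t 1 + t 1 = t + t = 2 t$)
$a{\left(p,c \right)} = - 8 i \sqrt{541}$ ($a{\left(p,c \right)} = - 8 \sqrt{-280 - 261} = - 8 \sqrt{-541} = - 8 i \sqrt{541}$)
$a{\left(W{\left(-15,-25 \right)},r{\left(-21,16 \right)} \right)} - -17330 = - 8 i \sqrt{541} - -17330 = - 8 i \sqrt{541} + 17330 = 17330 - 8 i \sqrt{541}$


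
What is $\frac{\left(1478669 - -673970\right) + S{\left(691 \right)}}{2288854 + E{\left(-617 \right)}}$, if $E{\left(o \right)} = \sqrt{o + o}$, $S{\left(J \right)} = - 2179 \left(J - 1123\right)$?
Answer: $\frac{3540819371909}{2619426317275} - \frac{3093967 i \sqrt{1234}}{5238852634550} \approx 1.3518 - 2.0746 \cdot 10^{-5} i$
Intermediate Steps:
$S{\left(J \right)} = 2447017 - 2179 J$ ($S{\left(J \right)} = - 2179 \left(-1123 + J\right) = 2447017 - 2179 J$)
$E{\left(o \right)} = \sqrt{2} \sqrt{o}$ ($E{\left(o \right)} = \sqrt{2 o} = \sqrt{2} \sqrt{o}$)
$\frac{\left(1478669 - -673970\right) + S{\left(691 \right)}}{2288854 + E{\left(-617 \right)}} = \frac{\left(1478669 - -673970\right) + \left(2447017 - 1505689\right)}{2288854 + \sqrt{2} \sqrt{-617}} = \frac{\left(1478669 + 673970\right) + \left(2447017 - 1505689\right)}{2288854 + \sqrt{2} i \sqrt{617}} = \frac{2152639 + 941328}{2288854 + i \sqrt{1234}} = \frac{3093967}{2288854 + i \sqrt{1234}}$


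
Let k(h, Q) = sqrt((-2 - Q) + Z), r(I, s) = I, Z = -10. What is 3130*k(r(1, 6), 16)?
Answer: 6260*I*sqrt(7) ≈ 16562.0*I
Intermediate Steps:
k(h, Q) = sqrt(-12 - Q) (k(h, Q) = sqrt((-2 - Q) - 10) = sqrt(-12 - Q))
3130*k(r(1, 6), 16) = 3130*sqrt(-12 - 1*16) = 3130*sqrt(-12 - 16) = 3130*sqrt(-28) = 3130*(2*I*sqrt(7)) = 6260*I*sqrt(7)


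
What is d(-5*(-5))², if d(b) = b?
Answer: 625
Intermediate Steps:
d(-5*(-5))² = (-5*(-5))² = 25² = 625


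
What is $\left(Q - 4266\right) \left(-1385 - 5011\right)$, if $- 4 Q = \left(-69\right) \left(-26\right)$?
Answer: $30153942$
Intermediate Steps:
$Q = - \frac{897}{2}$ ($Q = - \frac{\left(-69\right) \left(-26\right)}{4} = \left(- \frac{1}{4}\right) 1794 = - \frac{897}{2} \approx -448.5$)
$\left(Q - 4266\right) \left(-1385 - 5011\right) = \left(- \frac{897}{2} - 4266\right) \left(-1385 - 5011\right) = \left(- \frac{9429}{2}\right) \left(-6396\right) = 30153942$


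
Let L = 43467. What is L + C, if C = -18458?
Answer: 25009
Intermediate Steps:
L + C = 43467 - 18458 = 25009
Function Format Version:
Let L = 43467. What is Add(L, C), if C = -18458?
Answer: 25009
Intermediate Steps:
Add(L, C) = Add(43467, -18458) = 25009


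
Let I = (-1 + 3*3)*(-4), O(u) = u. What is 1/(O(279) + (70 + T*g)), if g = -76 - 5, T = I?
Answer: 1/2941 ≈ 0.00034002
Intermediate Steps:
I = -32 (I = (-1 + 9)*(-4) = 8*(-4) = -32)
T = -32
g = -81 (g = -76 - 1*5 = -76 - 5 = -81)
1/(O(279) + (70 + T*g)) = 1/(279 + (70 - 32*(-81))) = 1/(279 + (70 + 2592)) = 1/(279 + 2662) = 1/2941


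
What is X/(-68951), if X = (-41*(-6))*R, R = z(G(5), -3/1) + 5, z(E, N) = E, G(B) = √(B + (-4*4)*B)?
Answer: -1230/68951 - 1230*I*√3/68951 ≈ -0.017839 - 0.030898*I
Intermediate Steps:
G(B) = √15*√(-B) (G(B) = √(B - 16*B) = √(-15*B) = √15*√(-B))
R = 5 + 5*I*√3 (R = √15*√(-1*5) + 5 = √15*√(-5) + 5 = √15*(I*√5) + 5 = 5*I*√3 + 5 = 5 + 5*I*√3 ≈ 5.0 + 8.6602*I)
X = 1230 + 1230*I*√3 (X = (-41*(-6))*(5 + 5*I*√3) = 246*(5 + 5*I*√3) = 1230 + 1230*I*√3 ≈ 1230.0 + 2130.4*I)
X/(-68951) = (1230 + 1230*I*√3)/(-68951) = (1230 + 1230*I*√3)*(-1/68951) = -1230/68951 - 1230*I*√3/68951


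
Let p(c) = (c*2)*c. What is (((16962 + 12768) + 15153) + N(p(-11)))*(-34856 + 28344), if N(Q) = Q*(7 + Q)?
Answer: -684678192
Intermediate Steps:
p(c) = 2*c**2 (p(c) = (2*c)*c = 2*c**2)
(((16962 + 12768) + 15153) + N(p(-11)))*(-34856 + 28344) = (((16962 + 12768) + 15153) + (2*(-11)**2)*(7 + 2*(-11)**2))*(-34856 + 28344) = ((29730 + 15153) + (2*121)*(7 + 2*121))*(-6512) = (44883 + 242*(7 + 242))*(-6512) = (44883 + 242*249)*(-6512) = (44883 + 60258)*(-6512) = 105141*(-6512) = -684678192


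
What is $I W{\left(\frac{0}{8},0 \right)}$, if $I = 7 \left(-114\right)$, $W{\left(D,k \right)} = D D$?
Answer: $0$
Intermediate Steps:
$W{\left(D,k \right)} = D^{2}$
$I = -798$
$I W{\left(\frac{0}{8},0 \right)} = - 798 \left(\frac{0}{8}\right)^{2} = - 798 \left(0 \cdot \frac{1}{8}\right)^{2} = - 798 \cdot 0^{2} = \left(-798\right) 0 = 0$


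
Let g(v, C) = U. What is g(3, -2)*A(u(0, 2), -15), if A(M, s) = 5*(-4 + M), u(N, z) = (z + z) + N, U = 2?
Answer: 0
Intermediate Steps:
u(N, z) = N + 2*z (u(N, z) = 2*z + N = N + 2*z)
g(v, C) = 2
A(M, s) = -20 + 5*M
g(3, -2)*A(u(0, 2), -15) = 2*(-20 + 5*(0 + 2*2)) = 2*(-20 + 5*(0 + 4)) = 2*(-20 + 5*4) = 2*(-20 + 20) = 2*0 = 0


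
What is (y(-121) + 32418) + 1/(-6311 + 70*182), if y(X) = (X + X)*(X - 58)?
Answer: 486906745/6429 ≈ 75736.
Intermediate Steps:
y(X) = 2*X*(-58 + X) (y(X) = (2*X)*(-58 + X) = 2*X*(-58 + X))
(y(-121) + 32418) + 1/(-6311 + 70*182) = (2*(-121)*(-58 - 121) + 32418) + 1/(-6311 + 70*182) = (2*(-121)*(-179) + 32418) + 1/(-6311 + 12740) = (43318 + 32418) + 1/6429 = 75736 + 1/6429 = 486906745/6429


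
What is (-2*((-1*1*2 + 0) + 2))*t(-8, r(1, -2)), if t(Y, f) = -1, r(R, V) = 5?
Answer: 0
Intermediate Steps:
(-2*((-1*1*2 + 0) + 2))*t(-8, r(1, -2)) = -2*((-1*1*2 + 0) + 2)*(-1) = -2*((-1*2 + 0) + 2)*(-1) = -2*((-2 + 0) + 2)*(-1) = -2*(-2 + 2)*(-1) = -2*0*(-1) = 0*(-1) = 0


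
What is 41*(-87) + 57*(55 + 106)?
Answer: 5610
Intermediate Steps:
41*(-87) + 57*(55 + 106) = -3567 + 57*161 = -3567 + 9177 = 5610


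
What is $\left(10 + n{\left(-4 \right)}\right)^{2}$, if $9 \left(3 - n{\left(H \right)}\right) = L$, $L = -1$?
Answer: $\frac{13924}{81} \approx 171.9$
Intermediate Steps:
$n{\left(H \right)} = \frac{28}{9}$ ($n{\left(H \right)} = 3 - - \frac{1}{9} = 3 + \frac{1}{9} = \frac{28}{9}$)
$\left(10 + n{\left(-4 \right)}\right)^{2} = \left(10 + \frac{28}{9}\right)^{2} = \left(\frac{118}{9}\right)^{2} = \frac{13924}{81}$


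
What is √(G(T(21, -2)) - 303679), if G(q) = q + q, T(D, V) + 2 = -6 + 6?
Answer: I*√303683 ≈ 551.07*I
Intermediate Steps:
T(D, V) = -2 (T(D, V) = -2 + (-6 + 6) = -2 + 0 = -2)
G(q) = 2*q
√(G(T(21, -2)) - 303679) = √(2*(-2) - 303679) = √(-4 - 303679) = √(-303683) = I*√303683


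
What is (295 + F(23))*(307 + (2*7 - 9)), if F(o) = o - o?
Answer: 92040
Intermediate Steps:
F(o) = 0
(295 + F(23))*(307 + (2*7 - 9)) = (295 + 0)*(307 + (2*7 - 9)) = 295*(307 + (14 - 9)) = 295*(307 + 5) = 295*312 = 92040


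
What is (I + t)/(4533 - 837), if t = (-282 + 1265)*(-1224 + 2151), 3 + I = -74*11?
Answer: 113803/462 ≈ 246.33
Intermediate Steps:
I = -817 (I = -3 - 74*11 = -3 - 814 = -817)
t = 911241 (t = 983*927 = 911241)
(I + t)/(4533 - 837) = (-817 + 911241)/(4533 - 837) = 910424/3696 = 910424*(1/3696) = 113803/462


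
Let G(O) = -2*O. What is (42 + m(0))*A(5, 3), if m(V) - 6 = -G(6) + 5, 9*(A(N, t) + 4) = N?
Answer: -2015/9 ≈ -223.89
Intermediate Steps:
A(N, t) = -4 + N/9
m(V) = 23 (m(V) = 6 + (-(-2)*6 + 5) = 6 + (-1*(-12) + 5) = 6 + (12 + 5) = 6 + 17 = 23)
(42 + m(0))*A(5, 3) = (42 + 23)*(-4 + (⅑)*5) = 65*(-4 + 5/9) = 65*(-31/9) = -2015/9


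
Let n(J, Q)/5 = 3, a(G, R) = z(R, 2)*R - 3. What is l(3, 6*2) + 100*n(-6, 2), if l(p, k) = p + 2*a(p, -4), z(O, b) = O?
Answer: 1529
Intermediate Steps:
a(G, R) = -3 + R² (a(G, R) = R*R - 3 = R² - 3 = -3 + R²)
l(p, k) = 26 + p (l(p, k) = p + 2*(-3 + (-4)²) = p + 2*(-3 + 16) = p + 2*13 = p + 26 = 26 + p)
n(J, Q) = 15 (n(J, Q) = 5*3 = 15)
l(3, 6*2) + 100*n(-6, 2) = (26 + 3) + 100*15 = 29 + 1500 = 1529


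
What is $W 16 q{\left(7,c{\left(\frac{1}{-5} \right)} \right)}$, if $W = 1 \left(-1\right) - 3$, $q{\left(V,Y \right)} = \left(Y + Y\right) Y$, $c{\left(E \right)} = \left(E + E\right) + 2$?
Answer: $- \frac{8192}{25} \approx -327.68$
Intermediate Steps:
$c{\left(E \right)} = 2 + 2 E$ ($c{\left(E \right)} = 2 E + 2 = 2 + 2 E$)
$q{\left(V,Y \right)} = 2 Y^{2}$ ($q{\left(V,Y \right)} = 2 Y Y = 2 Y^{2}$)
$W = -4$ ($W = -1 - 3 = -4$)
$W 16 q{\left(7,c{\left(\frac{1}{-5} \right)} \right)} = \left(-4\right) 16 \cdot 2 \left(2 + \frac{2}{-5}\right)^{2} = - 64 \cdot 2 \left(2 + 2 \left(- \frac{1}{5}\right)\right)^{2} = - 64 \cdot 2 \left(2 - \frac{2}{5}\right)^{2} = - 64 \cdot 2 \left(\frac{8}{5}\right)^{2} = - 64 \cdot 2 \cdot \frac{64}{25} = \left(-64\right) \frac{128}{25} = - \frac{8192}{25}$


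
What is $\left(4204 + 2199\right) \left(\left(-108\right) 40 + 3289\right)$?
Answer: $-6601493$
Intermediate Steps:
$\left(4204 + 2199\right) \left(\left(-108\right) 40 + 3289\right) = 6403 \left(-4320 + 3289\right) = 6403 \left(-1031\right) = -6601493$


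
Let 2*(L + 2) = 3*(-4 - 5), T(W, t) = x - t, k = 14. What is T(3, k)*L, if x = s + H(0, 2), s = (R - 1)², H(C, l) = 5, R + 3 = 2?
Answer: 155/2 ≈ 77.500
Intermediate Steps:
R = -1 (R = -3 + 2 = -1)
s = 4 (s = (-1 - 1)² = (-2)² = 4)
x = 9 (x = 4 + 5 = 9)
T(W, t) = 9 - t
L = -31/2 (L = -2 + (3*(-4 - 5))/2 = -2 + (3*(-9))/2 = -2 + (½)*(-27) = -2 - 27/2 = -31/2 ≈ -15.500)
T(3, k)*L = (9 - 1*14)*(-31/2) = (9 - 14)*(-31/2) = -5*(-31/2) = 155/2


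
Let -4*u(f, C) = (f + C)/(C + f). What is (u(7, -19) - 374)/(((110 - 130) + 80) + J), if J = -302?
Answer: 1497/968 ≈ 1.5465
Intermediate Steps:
u(f, C) = -1/4 (u(f, C) = -(f + C)/(4*(C + f)) = -(C + f)/(4*(C + f)) = -1/4*1 = -1/4)
(u(7, -19) - 374)/(((110 - 130) + 80) + J) = (-1/4 - 374)/(((110 - 130) + 80) - 302) = -1497/(4*((-20 + 80) - 302)) = -1497/(4*(60 - 302)) = -1497/4/(-242) = -1497/4*(-1/242) = 1497/968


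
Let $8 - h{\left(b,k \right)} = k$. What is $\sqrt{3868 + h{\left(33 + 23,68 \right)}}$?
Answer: $4 \sqrt{238} \approx 61.709$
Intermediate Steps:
$h{\left(b,k \right)} = 8 - k$
$\sqrt{3868 + h{\left(33 + 23,68 \right)}} = \sqrt{3868 + \left(8 - 68\right)} = \sqrt{3868 - 60} = \sqrt{3808} = 4 \sqrt{238}$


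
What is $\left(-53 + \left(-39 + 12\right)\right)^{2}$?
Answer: $6400$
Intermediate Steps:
$\left(-53 + \left(-39 + 12\right)\right)^{2} = \left(-53 - 27\right)^{2} = \left(-80\right)^{2} = 6400$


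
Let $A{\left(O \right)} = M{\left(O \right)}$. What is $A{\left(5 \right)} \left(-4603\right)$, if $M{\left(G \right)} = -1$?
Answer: $4603$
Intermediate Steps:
$A{\left(O \right)} = -1$
$A{\left(5 \right)} \left(-4603\right) = \left(-1\right) \left(-4603\right) = 4603$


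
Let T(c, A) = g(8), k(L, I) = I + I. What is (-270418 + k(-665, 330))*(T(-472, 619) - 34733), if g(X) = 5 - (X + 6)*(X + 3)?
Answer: 9409698556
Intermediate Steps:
k(L, I) = 2*I
g(X) = 5 - (3 + X)*(6 + X) (g(X) = 5 - (6 + X)*(3 + X) = 5 - (3 + X)*(6 + X))
T(c, A) = -149 (T(c, A) = -13 - 1*8² - 9*8 = -13 - 1*64 - 72 = -13 - 64 - 72 = -149)
(-270418 + k(-665, 330))*(T(-472, 619) - 34733) = (-270418 + 2*330)*(-149 - 34733) = (-270418 + 660)*(-34882) = -269758*(-34882) = 9409698556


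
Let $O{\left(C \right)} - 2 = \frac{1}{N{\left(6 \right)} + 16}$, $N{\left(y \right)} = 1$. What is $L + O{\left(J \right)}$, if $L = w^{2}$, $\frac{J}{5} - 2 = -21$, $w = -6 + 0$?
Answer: $\frac{647}{17} \approx 38.059$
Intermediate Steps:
$w = -6$
$J = -95$ ($J = 10 + 5 \left(-21\right) = 10 - 105 = -95$)
$O{\left(C \right)} = \frac{35}{17}$ ($O{\left(C \right)} = 2 + \frac{1}{1 + 16} = 2 + \frac{1}{17} = \frac{35}{17}$)
$L = 36$ ($L = \left(-6\right)^{2} = 36$)
$L + O{\left(J \right)} = 36 + \frac{35}{17} = \frac{647}{17}$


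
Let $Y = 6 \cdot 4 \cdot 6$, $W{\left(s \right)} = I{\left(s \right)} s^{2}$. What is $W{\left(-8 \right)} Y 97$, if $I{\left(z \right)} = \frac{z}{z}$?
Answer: $893952$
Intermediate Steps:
$I{\left(z \right)} = 1$
$W{\left(s \right)} = s^{2}$ ($W{\left(s \right)} = 1 s^{2} = s^{2}$)
$Y = 144$ ($Y = 24 \cdot 6 = 144$)
$W{\left(-8 \right)} Y 97 = \left(-8\right)^{2} \cdot 144 \cdot 97 = 64 \cdot 144 \cdot 97 = 9216 \cdot 97 = 893952$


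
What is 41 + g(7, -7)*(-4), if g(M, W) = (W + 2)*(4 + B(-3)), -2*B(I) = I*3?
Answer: 211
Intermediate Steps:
B(I) = -3*I/2 (B(I) = -I*3/2 = -3*I/2)
g(M, W) = 17 + 17*W/2 (g(M, W) = (W + 2)*(4 - 3/2*(-3)) = (2 + W)*(4 + 9/2) = (2 + W)*(17/2) = 17 + 17*W/2)
41 + g(7, -7)*(-4) = 41 + (17 + (17/2)*(-7))*(-4) = 41 + (17 - 119/2)*(-4) = 41 - 85/2*(-4) = 41 + 170 = 211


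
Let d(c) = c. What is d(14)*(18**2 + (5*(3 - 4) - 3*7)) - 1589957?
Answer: -1585785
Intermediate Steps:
d(14)*(18**2 + (5*(3 - 4) - 3*7)) - 1589957 = 14*(18**2 + (5*(3 - 4) - 3*7)) - 1589957 = 14*(324 + (5*(-1) - 21)) - 1589957 = 14*(324 + (-5 - 21)) - 1589957 = 14*(324 - 26) - 1589957 = 14*298 - 1589957 = 4172 - 1589957 = -1585785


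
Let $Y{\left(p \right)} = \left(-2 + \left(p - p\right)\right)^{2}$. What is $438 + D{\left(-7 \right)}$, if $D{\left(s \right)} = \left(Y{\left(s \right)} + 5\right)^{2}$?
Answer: $519$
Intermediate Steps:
$Y{\left(p \right)} = 4$ ($Y{\left(p \right)} = \left(-2 + 0\right)^{2} = \left(-2\right)^{2} = 4$)
$D{\left(s \right)} = 81$ ($D{\left(s \right)} = \left(4 + 5\right)^{2} = 9^{2} = 81$)
$438 + D{\left(-7 \right)} = 438 + 81 = 519$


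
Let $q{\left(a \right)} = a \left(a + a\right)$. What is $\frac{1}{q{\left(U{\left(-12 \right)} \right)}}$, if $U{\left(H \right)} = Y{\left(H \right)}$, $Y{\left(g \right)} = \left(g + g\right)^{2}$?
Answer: $\frac{1}{663552} \approx 1.507 \cdot 10^{-6}$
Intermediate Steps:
$Y{\left(g \right)} = 4 g^{2}$ ($Y{\left(g \right)} = \left(2 g\right)^{2} = 4 g^{2}$)
$U{\left(H \right)} = 4 H^{2}$
$q{\left(a \right)} = 2 a^{2}$ ($q{\left(a \right)} = a 2 a = 2 a^{2}$)
$\frac{1}{q{\left(U{\left(-12 \right)} \right)}} = \frac{1}{2 \left(4 \left(-12\right)^{2}\right)^{2}} = \frac{1}{2 \left(4 \cdot 144\right)^{2}} = \frac{1}{2 \cdot 576^{2}} = \frac{1}{2 \cdot 331776} = \frac{1}{663552}$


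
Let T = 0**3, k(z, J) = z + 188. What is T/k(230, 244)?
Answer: 0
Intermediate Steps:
k(z, J) = 188 + z
T = 0
T/k(230, 244) = 0/(188 + 230) = 0/418 = 0*(1/418) = 0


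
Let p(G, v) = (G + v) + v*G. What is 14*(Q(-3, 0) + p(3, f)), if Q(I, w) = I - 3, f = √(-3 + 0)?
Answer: -42 + 56*I*√3 ≈ -42.0 + 96.995*I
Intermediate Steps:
f = I*√3 (f = √(-3) = I*√3 ≈ 1.732*I)
p(G, v) = G + v + G*v (p(G, v) = (G + v) + G*v = G + v + G*v)
Q(I, w) = -3 + I
14*(Q(-3, 0) + p(3, f)) = 14*((-3 - 3) + (3 + I*√3 + 3*(I*√3))) = 14*(-6 + (3 + I*√3 + 3*I*√3)) = 14*(-6 + (3 + 4*I*√3)) = 14*(-3 + 4*I*√3) = -42 + 56*I*√3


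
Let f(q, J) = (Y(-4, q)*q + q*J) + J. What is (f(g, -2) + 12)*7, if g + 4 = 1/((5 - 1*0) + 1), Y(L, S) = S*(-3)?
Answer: -2219/12 ≈ -184.92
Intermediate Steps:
Y(L, S) = -3*S
g = -23/6 (g = -4 + 1/((5 - 1*0) + 1) = -4 + 1/((5 + 0) + 1) = -4 + 1/(5 + 1) = -4 + 1/6 = -4 + ⅙ = -23/6 ≈ -3.8333)
f(q, J) = J - 3*q² + J*q (f(q, J) = ((-3*q)*q + q*J) + J = (-3*q² + J*q) + J = J - 3*q² + J*q)
(f(g, -2) + 12)*7 = ((-2 - 3*(-23/6)² - 2*(-23/6)) + 12)*7 = ((-2 - 3*529/36 + 23/3) + 12)*7 = ((-2 - 529/12 + 23/3) + 12)*7 = (-461/12 + 12)*7 = -317/12*7 = -2219/12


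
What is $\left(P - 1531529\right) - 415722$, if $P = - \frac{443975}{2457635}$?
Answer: $- \frac{957126531072}{491527} \approx -1.9473 \cdot 10^{6}$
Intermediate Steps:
$P = - \frac{88795}{491527}$ ($P = \left(-443975\right) \frac{1}{2457635} = - \frac{88795}{491527} \approx -0.18065$)
$\left(P - 1531529\right) - 415722 = \left(- \frac{88795}{491527} - 1531529\right) - 415722 = - \frac{752787943578}{491527} - 415722 = - \frac{957126531072}{491527}$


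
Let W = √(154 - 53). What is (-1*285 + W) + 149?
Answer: -136 + √101 ≈ -125.95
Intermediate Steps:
W = √101 ≈ 10.050
(-1*285 + W) + 149 = (-1*285 + √101) + 149 = (-285 + √101) + 149 = -136 + √101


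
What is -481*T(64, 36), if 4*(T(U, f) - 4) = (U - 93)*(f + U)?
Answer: 346801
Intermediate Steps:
T(U, f) = 4 + (-93 + U)*(U + f)/4 (T(U, f) = 4 + ((U - 93)*(f + U))/4 = 4 + ((-93 + U)*(U + f))/4 = 4 + (-93 + U)*(U + f)/4)
-481*T(64, 36) = -481*(4 - 93/4*64 - 93/4*36 + (¼)*64² + (¼)*64*36) = -481*(4 - 1488 - 837 + (¼)*4096 + 576) = -481*(4 - 1488 - 837 + 1024 + 576) = -481*(-721) = 346801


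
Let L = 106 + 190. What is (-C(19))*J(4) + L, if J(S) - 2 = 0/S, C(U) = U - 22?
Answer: 302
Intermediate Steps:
C(U) = -22 + U
J(S) = 2 (J(S) = 2 + 0/S = 2 + 0 = 2)
L = 296
(-C(19))*J(4) + L = -(-22 + 19)*2 + 296 = -1*(-3)*2 + 296 = 3*2 + 296 = 6 + 296 = 302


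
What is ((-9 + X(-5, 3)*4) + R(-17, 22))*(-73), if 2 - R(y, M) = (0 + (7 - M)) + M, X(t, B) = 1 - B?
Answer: 1606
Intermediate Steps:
R(y, M) = -5 (R(y, M) = 2 - ((0 + (7 - M)) + M) = 2 - ((7 - M) + M) = 2 - 1*7 = 2 - 7 = -5)
((-9 + X(-5, 3)*4) + R(-17, 22))*(-73) = ((-9 + (1 - 1*3)*4) - 5)*(-73) = ((-9 + (1 - 3)*4) - 5)*(-73) = ((-9 - 2*4) - 5)*(-73) = ((-9 - 8) - 5)*(-73) = (-17 - 5)*(-73) = -22*(-73) = 1606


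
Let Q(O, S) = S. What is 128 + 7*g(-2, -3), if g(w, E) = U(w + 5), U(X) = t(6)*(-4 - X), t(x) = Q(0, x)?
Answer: -166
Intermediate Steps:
t(x) = x
U(X) = -24 - 6*X (U(X) = 6*(-4 - X) = -24 - 6*X)
g(w, E) = -54 - 6*w (g(w, E) = -24 - 6*(w + 5) = -24 - 6*(5 + w) = -24 + (-30 - 6*w) = -54 - 6*w)
128 + 7*g(-2, -3) = 128 + 7*(-54 - 6*(-2)) = 128 + 7*(-54 + 12) = 128 + 7*(-42) = 128 - 294 = -166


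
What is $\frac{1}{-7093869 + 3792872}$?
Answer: $- \frac{1}{3300997} \approx -3.0294 \cdot 10^{-7}$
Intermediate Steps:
$\frac{1}{-7093869 + 3792872} = \frac{1}{-3300997} = - \frac{1}{3300997}$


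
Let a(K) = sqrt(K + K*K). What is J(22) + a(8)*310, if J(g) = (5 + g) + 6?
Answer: 33 + 1860*sqrt(2) ≈ 2663.4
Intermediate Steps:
a(K) = sqrt(K + K**2)
J(g) = 11 + g
J(22) + a(8)*310 = (11 + 22) + sqrt(8*(1 + 8))*310 = 33 + sqrt(8*9)*310 = 33 + sqrt(72)*310 = 33 + (6*sqrt(2))*310 = 33 + 1860*sqrt(2)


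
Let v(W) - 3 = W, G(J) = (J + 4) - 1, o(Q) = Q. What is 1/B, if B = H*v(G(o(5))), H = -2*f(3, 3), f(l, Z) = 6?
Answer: -1/132 ≈ -0.0075758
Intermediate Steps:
G(J) = 3 + J (G(J) = (4 + J) - 1 = 3 + J)
v(W) = 3 + W
H = -12 (H = -2*6 = -12)
B = -132 (B = -12*(3 + (3 + 5)) = -12*(3 + 8) = -12*11 = -132)
1/B = 1/(-132) = -1/132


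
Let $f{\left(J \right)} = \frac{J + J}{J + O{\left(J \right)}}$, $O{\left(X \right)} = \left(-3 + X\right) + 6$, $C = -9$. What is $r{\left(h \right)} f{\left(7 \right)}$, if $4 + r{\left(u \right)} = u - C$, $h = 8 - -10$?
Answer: $\frac{322}{17} \approx 18.941$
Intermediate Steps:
$h = 18$ ($h = 8 + 10 = 18$)
$O{\left(X \right)} = 3 + X$
$r{\left(u \right)} = 5 + u$ ($r{\left(u \right)} = -4 + \left(u - -9\right) = -4 + \left(u + 9\right) = -4 + \left(9 + u\right) = 5 + u$)
$f{\left(J \right)} = \frac{2 J}{3 + 2 J}$ ($f{\left(J \right)} = \frac{J + J}{J + \left(3 + J\right)} = \frac{2 J}{3 + 2 J}$)
$r{\left(h \right)} f{\left(7 \right)} = \left(5 + 18\right) 2 \cdot 7 \frac{1}{3 + 2 \cdot 7} = 23 \cdot 2 \cdot 7 \frac{1}{3 + 14} = 23 \cdot 2 \cdot 7 \cdot \frac{1}{17} = 23 \cdot \frac{14}{17} = \frac{322}{17}$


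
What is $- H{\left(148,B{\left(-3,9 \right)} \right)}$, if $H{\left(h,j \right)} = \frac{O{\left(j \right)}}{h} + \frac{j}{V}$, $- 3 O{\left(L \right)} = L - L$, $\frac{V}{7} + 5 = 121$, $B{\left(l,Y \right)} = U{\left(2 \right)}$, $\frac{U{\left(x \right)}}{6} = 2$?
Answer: $- \frac{3}{203} \approx -0.014778$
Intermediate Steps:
$U{\left(x \right)} = 12$ ($U{\left(x \right)} = 6 \cdot 2 = 12$)
$B{\left(l,Y \right)} = 12$
$V = 812$ ($V = -35 + 7 \cdot 121 = -35 + 847 = 812$)
$O{\left(L \right)} = 0$ ($O{\left(L \right)} = - \frac{L - L}{3} = \left(- \frac{1}{3}\right) 0 = 0$)
$H{\left(h,j \right)} = \frac{j}{812}$ ($H{\left(h,j \right)} = \frac{0}{h} + \frac{j}{812} = 0 + j \frac{1}{812} = 0 + \frac{j}{812} = \frac{j}{812}$)
$- H{\left(148,B{\left(-3,9 \right)} \right)} = - \frac{12}{812} = \left(-1\right) \frac{3}{203} = - \frac{3}{203}$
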